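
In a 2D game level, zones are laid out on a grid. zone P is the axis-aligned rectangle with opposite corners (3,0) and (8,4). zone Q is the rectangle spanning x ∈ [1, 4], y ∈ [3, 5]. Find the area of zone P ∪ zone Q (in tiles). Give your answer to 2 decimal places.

By inclusion–exclusion:
Individual areas: |zone P| = 20, |zone Q| = 6.
|zone P∩zone Q|: x∈[3,4], y∈[3,4] → 1·1 = 1.
|zone P ∪ zone Q| = 26 − 1 = 25.00.

25.00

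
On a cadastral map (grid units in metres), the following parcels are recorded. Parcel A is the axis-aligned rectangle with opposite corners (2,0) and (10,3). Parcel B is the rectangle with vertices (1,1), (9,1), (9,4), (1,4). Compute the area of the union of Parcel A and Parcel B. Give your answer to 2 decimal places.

34.00

By inclusion–exclusion:
Individual areas: |Parcel A| = 24, |Parcel B| = 24.
|Parcel A∩Parcel B|: x∈[2,9], y∈[1,3] → 7·2 = 14.
|Parcel A ∪ Parcel B| = 48 − 14 = 34.00.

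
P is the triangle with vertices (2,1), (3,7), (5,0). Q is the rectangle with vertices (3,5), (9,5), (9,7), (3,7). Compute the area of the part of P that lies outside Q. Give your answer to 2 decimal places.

8.93

|P| = 9.5, |P∩Q| = 0.5714.
|P ∖ Q| = |P| − |P∩Q| = 9.5 − 0.5714 = 8.93.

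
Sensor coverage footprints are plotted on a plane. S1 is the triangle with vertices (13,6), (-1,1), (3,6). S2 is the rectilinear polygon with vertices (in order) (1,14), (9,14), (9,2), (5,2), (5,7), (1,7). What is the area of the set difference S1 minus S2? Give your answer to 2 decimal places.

16.43

|S1| = 25, |S1∩S2| = 8.5714.
|S1 ∖ S2| = |S1| − |S1∩S2| = 25 − 8.5714 = 16.43.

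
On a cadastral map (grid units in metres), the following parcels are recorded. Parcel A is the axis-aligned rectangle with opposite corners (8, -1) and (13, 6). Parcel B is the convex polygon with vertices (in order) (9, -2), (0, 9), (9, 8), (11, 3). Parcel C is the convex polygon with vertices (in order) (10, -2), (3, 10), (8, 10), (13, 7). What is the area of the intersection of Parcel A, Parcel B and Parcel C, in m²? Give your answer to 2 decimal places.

The intersection is the polygon with vertices (9.8,6), (11,3), (9.407,-0.983), (8,1.429), (8,6).
By the shoelace formula its area is 14.28.

14.28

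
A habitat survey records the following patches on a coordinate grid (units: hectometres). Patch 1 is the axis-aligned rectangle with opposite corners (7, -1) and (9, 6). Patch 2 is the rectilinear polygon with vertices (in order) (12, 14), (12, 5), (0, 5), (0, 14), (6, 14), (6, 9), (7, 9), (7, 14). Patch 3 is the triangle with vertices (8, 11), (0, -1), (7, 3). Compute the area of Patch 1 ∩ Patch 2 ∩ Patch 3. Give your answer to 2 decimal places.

0.31

The intersection is the polygon with vertices (7.375,6), (7.25,5), (7,5), (7,6).
By the shoelace formula its area is 0.31.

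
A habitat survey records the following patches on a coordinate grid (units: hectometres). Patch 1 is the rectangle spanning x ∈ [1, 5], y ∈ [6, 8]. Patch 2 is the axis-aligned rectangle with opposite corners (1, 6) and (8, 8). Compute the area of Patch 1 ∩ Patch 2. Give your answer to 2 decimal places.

8.00

|Patch 1∩Patch 2|: x∈[1,5], y∈[6,8] → 4·2 = 8.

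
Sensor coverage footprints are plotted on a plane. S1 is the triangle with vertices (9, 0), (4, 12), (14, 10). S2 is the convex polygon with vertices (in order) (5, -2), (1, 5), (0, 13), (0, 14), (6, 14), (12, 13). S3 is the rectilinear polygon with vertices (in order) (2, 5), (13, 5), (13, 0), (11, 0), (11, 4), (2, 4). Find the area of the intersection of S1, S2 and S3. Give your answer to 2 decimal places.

0.91

The intersection is the polygon with vertices (7.8,4), (7.333,4), (6.917,5), (8.267,5).
By the shoelace formula its area is 0.91.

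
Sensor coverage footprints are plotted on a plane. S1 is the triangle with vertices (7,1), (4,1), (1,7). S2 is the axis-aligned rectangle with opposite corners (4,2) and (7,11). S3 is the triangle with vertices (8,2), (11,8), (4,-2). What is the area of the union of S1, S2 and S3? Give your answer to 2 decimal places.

By inclusion–exclusion:
Individual areas: |S1| = 9, |S2| = 27, |S3| = 6.
|S1∩S2| = 2.
|S1∩S3| = 0.2382.
|S2∩S3| = 0.0286.
|S1∩S2∩S3| = 0.
|S1 ∪ S2 ∪ S3| = 42 − 2.2668 + 0 = 39.73.

39.73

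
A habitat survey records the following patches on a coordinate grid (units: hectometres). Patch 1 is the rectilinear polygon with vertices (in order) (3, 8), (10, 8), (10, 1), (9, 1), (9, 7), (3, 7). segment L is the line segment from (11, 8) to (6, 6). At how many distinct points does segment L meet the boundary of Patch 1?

2

The segment meets the boundary at (8.5,7), (10,7.6).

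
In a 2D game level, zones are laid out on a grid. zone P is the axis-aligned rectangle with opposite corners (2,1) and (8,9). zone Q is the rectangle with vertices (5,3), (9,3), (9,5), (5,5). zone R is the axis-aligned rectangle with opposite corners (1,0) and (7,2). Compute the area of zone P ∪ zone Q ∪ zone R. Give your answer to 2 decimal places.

57.00

By inclusion–exclusion:
Individual areas: |zone P| = 48, |zone Q| = 8, |zone R| = 12.
|zone P∩zone Q|: x∈[5,8], y∈[3,5] → 3·2 = 6.
|zone P∩zone R|: x∈[2,7], y∈[1,2] → 5·1 = 5.
|zone Q∩zone R| = 0 (no overlap).
|zone P∩zone Q∩zone R| = 0.
|zone P ∪ zone Q ∪ zone R| = 68 − 11 + 0 = 57.00.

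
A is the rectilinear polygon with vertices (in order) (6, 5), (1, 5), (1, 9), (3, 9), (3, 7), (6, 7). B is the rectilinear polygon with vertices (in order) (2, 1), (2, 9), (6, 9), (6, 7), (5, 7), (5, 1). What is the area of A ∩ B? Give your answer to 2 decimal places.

8.00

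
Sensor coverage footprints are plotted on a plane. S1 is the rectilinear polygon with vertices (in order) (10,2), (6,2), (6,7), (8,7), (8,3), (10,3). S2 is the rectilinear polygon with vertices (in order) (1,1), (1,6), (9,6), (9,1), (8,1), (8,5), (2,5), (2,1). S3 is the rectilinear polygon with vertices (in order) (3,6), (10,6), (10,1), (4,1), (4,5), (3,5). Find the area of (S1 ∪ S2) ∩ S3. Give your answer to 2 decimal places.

|S1 ∪ S2| = 25.
|(S1 ∪ S2) ∩ S3| = 17.00.

17.00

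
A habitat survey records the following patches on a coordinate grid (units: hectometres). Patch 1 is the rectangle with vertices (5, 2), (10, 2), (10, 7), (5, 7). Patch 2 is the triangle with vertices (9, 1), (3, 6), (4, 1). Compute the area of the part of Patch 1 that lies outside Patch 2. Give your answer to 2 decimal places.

|Patch 1| = 25, |Patch 1∩Patch 2| = 3.2667.
|Patch 1 ∖ Patch 2| = |Patch 1| − |Patch 1∩Patch 2| = 25 − 3.2667 = 21.73.

21.73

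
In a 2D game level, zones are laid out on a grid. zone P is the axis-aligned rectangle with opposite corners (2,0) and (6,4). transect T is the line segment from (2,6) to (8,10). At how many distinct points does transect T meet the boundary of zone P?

0

The segment lies entirely outside zone P and never meets its boundary.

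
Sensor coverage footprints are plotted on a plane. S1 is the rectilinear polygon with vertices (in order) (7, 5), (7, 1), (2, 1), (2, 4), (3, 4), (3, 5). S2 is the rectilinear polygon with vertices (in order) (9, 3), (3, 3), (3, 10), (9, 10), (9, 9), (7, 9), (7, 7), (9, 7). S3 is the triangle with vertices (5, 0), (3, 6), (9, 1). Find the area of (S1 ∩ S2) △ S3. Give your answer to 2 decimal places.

|S1 ∩ S2| = 8.
|(S1 ∩ S2) ∩ S3| = 3.4667.
|(S1 ∩ S2) △ S3| = 8 + 13 − 6.9333 = 14.07.

14.07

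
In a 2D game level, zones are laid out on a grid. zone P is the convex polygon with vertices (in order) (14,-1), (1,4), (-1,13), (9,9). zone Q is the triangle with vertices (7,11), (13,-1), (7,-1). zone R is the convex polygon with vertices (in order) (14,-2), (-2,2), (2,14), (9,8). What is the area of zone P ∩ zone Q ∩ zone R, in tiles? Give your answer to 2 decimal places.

The intersection is the polygon with vertices (7,9.714), (8.125,8.75), (12.762,-0.524), (7,1.692).
By the shoelace formula its area is 26.09.

26.09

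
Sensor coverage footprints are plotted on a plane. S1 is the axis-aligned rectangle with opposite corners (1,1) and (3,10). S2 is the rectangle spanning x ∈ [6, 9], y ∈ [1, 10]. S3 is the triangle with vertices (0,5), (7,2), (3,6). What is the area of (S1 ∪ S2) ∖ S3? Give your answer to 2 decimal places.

|S1 ∪ S2| = 45.
|(S1 ∪ S2) ∩ S3| = 3.3333.
|(S1 ∪ S2) ∖ S3| = 45 − 3.3333 = 41.67.

41.67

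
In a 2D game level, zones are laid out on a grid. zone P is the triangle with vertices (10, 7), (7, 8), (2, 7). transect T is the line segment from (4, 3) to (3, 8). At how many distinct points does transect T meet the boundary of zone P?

The segment meets the boundary at (3.154,7.231), (3.2,7).

2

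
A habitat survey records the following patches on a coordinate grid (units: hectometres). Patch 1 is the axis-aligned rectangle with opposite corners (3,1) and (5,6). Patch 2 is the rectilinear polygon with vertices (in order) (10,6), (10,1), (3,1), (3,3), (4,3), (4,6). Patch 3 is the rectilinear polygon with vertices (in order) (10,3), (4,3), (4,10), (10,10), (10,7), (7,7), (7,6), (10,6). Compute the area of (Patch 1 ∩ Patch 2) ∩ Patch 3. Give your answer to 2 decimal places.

3.00

The region (Patch 1 ∩ Patch 2) ∩ Patch 3 is the polygon with vertices (4,6), (5,6), (5,3), (4,3).
By the shoelace formula its area is 3.00.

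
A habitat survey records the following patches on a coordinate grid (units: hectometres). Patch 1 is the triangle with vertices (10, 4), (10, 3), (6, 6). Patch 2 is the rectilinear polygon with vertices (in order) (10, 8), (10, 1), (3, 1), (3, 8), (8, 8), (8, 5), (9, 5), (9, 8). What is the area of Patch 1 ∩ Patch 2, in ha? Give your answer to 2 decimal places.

The intersection is the polygon with vertices (10,3), (6,6), (8,5), (10,4).
By the shoelace formula its area is 2.00.

2.00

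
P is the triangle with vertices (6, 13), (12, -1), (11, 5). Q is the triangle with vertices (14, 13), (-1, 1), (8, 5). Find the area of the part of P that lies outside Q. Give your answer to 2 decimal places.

|P| = 11, |P∩Q| = 1.8816.
|P ∖ Q| = |P| − |P∩Q| = 11 − 1.8816 = 9.12.

9.12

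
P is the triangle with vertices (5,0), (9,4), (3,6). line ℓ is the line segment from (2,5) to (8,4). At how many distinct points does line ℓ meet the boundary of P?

1

The segment meets the boundary at (3.412,4.765).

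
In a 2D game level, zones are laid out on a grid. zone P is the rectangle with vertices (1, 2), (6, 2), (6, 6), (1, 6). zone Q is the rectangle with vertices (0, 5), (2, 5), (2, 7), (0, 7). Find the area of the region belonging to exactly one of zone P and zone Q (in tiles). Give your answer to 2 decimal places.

|zone P∩zone Q|: x∈[1,2], y∈[5,6] → 1·1 = 1.
|zone P △ zone Q| = |zone P| + |zone Q| − 2·|zone P∩zone Q| = 20 + 4 − 2 = 22.00.

22.00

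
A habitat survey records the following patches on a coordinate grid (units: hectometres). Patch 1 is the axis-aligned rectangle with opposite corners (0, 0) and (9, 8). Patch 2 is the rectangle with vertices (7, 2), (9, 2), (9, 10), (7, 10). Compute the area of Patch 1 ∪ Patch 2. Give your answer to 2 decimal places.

76.00

By inclusion–exclusion:
Individual areas: |Patch 1| = 72, |Patch 2| = 16.
|Patch 1∩Patch 2|: x∈[7,9], y∈[2,8] → 2·6 = 12.
|Patch 1 ∪ Patch 2| = 88 − 12 = 76.00.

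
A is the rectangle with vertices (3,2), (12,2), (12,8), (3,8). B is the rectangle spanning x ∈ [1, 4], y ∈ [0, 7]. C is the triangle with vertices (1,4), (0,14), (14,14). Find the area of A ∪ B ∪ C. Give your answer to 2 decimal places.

By inclusion–exclusion:
Individual areas: |A| = 54, |B| = 21, |C| = 70.
|A∩B|: x∈[3,4], y∈[2,7] → 1·5 = 5.
|A∩C| = 3.9385.
|B∩C| = 5.5385.
|A∩B∩C| = 1.0769.
|A ∪ B ∪ C| = 145 − 14.4769 + 1.0769 = 131.60.

131.60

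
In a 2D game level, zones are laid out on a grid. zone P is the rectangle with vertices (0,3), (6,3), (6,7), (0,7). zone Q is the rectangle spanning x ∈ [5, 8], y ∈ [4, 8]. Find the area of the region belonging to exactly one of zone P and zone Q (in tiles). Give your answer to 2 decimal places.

|zone P∩zone Q|: x∈[5,6], y∈[4,7] → 1·3 = 3.
|zone P △ zone Q| = |zone P| + |zone Q| − 2·|zone P∩zone Q| = 24 + 12 − 6 = 30.00.

30.00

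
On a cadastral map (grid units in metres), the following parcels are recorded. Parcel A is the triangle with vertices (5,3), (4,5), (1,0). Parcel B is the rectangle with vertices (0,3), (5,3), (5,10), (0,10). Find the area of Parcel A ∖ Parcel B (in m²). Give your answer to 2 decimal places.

3.30

|Parcel A| = 5.5, |Parcel A∩Parcel B| = 2.2.
|Parcel A ∖ Parcel B| = |Parcel A| − |Parcel A∩Parcel B| = 5.5 − 2.2 = 3.30.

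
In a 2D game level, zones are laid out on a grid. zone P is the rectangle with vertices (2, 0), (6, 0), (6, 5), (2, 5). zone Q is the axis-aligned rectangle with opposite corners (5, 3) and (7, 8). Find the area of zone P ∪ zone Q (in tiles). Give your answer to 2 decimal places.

By inclusion–exclusion:
Individual areas: |zone P| = 20, |zone Q| = 10.
|zone P∩zone Q|: x∈[5,6], y∈[3,5] → 1·2 = 2.
|zone P ∪ zone Q| = 30 − 2 = 28.00.

28.00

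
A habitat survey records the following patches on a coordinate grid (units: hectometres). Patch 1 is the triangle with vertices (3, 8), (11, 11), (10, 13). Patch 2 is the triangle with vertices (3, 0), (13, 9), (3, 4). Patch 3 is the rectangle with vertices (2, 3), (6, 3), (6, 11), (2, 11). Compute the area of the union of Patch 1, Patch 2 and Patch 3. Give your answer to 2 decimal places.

54.72

By inclusion–exclusion:
Individual areas: |Patch 1| = 9.5, |Patch 2| = 20, |Patch 3| = 32.
|Patch 1∩Patch 2| = 0.
|Patch 1∩Patch 3| = 1.5268.
|Patch 2∩Patch 3| = 5.25.
|Patch 1∩Patch 2∩Patch 3| = 0.
|Patch 1 ∪ Patch 2 ∪ Patch 3| = 61.5 − 6.7768 + 0 = 54.72.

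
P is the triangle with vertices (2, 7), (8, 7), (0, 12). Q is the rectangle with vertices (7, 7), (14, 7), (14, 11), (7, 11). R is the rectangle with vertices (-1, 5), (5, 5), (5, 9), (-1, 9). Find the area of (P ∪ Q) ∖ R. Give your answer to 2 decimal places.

35.90

|P ∪ Q| = 42.6875.
|(P ∪ Q) ∩ R| = 6.7875.
|(P ∪ Q) ∖ R| = 42.6875 − 6.7875 = 35.90.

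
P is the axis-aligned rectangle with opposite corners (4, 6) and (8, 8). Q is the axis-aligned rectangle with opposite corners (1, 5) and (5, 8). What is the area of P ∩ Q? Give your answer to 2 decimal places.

2.00

|P∩Q|: x∈[4,5], y∈[6,8] → 1·2 = 2.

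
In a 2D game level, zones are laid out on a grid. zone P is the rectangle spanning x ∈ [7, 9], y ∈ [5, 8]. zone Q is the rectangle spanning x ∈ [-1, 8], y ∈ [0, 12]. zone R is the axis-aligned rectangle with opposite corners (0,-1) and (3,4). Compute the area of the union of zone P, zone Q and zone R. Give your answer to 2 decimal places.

114.00

By inclusion–exclusion:
Individual areas: |zone P| = 6, |zone Q| = 108, |zone R| = 15.
|zone P∩zone Q|: x∈[7,8], y∈[5,8] → 1·3 = 3.
|zone P∩zone R| = 0 (no overlap).
|zone Q∩zone R|: x∈[0,3], y∈[0,4] → 3·4 = 12.
|zone P∩zone Q∩zone R| = 0.
|zone P ∪ zone Q ∪ zone R| = 129 − 15 + 0 = 114.00.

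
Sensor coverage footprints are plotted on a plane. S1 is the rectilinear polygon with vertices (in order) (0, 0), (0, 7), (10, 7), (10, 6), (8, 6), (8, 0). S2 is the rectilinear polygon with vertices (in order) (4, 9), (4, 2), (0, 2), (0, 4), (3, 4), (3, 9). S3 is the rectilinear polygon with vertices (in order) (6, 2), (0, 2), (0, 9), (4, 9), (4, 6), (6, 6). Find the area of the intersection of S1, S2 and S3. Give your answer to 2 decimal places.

11.00

The intersection is the polygon with vertices (3,4), (3,7), (4,7), (4,6), (4,2), (0,2), (0,4).
By the shoelace formula its area is 11.00.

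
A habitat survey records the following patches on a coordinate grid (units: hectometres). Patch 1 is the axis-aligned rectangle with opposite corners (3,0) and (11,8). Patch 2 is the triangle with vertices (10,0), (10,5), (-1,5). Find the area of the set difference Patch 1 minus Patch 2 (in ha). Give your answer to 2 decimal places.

40.14

|Patch 1| = 64, |Patch 1∩Patch 2| = 23.8636.
|Patch 1 ∖ Patch 2| = |Patch 1| − |Patch 1∩Patch 2| = 64 − 23.8636 = 40.14.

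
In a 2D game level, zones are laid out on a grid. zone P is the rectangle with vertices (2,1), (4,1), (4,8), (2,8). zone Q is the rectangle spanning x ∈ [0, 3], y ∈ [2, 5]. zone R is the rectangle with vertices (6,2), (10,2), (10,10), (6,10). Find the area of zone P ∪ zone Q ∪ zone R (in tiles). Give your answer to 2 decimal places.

52.00

By inclusion–exclusion:
Individual areas: |zone P| = 14, |zone Q| = 9, |zone R| = 32.
|zone P∩zone Q|: x∈[2,3], y∈[2,5] → 1·3 = 3.
|zone P∩zone R| = 0 (no overlap).
|zone Q∩zone R| = 0 (no overlap).
|zone P∩zone Q∩zone R| = 0.
|zone P ∪ zone Q ∪ zone R| = 55 − 3 + 0 = 52.00.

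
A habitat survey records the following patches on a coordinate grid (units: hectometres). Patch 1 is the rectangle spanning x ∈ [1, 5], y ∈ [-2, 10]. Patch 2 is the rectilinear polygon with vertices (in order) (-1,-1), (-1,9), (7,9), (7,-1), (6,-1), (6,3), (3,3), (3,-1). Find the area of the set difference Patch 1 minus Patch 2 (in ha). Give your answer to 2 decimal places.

16.00

|Patch 1| = 48, |Patch 1∩Patch 2| = 32.
|Patch 1 ∖ Patch 2| = |Patch 1| − |Patch 1∩Patch 2| = 48 − 32 = 16.00.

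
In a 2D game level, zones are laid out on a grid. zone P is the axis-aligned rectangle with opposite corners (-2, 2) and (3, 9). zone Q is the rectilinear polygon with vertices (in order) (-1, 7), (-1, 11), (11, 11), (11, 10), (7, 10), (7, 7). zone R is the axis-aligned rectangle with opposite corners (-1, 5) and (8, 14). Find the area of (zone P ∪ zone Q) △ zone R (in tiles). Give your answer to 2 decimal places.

62.00

|zone P ∪ zone Q| = 63.
|(zone P ∪ zone Q) ∩ zone R| = 41.
|(zone P ∪ zone Q) △ zone R| = 63 + 81 − 82 = 62.00.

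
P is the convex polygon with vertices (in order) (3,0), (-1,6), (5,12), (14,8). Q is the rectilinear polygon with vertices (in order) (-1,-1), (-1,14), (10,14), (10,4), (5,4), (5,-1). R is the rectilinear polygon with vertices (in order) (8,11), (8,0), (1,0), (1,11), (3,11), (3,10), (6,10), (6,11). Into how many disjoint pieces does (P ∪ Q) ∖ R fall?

1

(P ∪ Q) ∖ R is a single connected region.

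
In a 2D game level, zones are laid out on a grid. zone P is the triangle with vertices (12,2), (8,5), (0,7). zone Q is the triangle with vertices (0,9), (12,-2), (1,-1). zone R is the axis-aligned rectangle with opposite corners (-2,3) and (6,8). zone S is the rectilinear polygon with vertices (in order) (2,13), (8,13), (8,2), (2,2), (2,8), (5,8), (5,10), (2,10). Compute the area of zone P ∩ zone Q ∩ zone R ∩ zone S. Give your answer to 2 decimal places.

The intersection is the polygon with vertices (2,6.167), (2,6.5), (3,6.25), (4,5.333).
By the shoelace formula its area is 0.67.

0.67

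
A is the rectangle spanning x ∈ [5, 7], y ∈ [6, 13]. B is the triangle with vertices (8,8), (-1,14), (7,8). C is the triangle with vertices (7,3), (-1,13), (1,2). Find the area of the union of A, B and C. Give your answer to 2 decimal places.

By inclusion–exclusion:
Individual areas: |A| = 14, |B| = 3, |C| = 34.
|A∩B| = 1.1667.
|A∩C| = 0.
|B∩C| = 0.
|A∩B∩C| = 0.
|A ∪ B ∪ C| = 51 − 1.1667 + 0 = 49.83.

49.83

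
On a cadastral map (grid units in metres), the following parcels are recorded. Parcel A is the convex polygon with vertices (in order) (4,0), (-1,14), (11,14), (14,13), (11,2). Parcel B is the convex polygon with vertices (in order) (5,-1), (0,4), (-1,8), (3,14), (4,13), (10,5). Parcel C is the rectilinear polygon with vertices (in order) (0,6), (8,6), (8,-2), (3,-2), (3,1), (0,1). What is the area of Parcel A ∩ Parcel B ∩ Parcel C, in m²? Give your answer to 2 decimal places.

The intersection is the polygon with vertices (6.406,0.688), (4,0), (1.857,6), (8,6), (8,2.6).
By the shoelace formula its area is 26.98.

26.98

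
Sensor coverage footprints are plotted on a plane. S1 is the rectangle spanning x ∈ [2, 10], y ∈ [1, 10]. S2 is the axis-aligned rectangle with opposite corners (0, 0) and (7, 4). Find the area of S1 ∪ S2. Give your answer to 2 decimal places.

85.00

By inclusion–exclusion:
Individual areas: |S1| = 72, |S2| = 28.
|S1∩S2|: x∈[2,7], y∈[1,4] → 5·3 = 15.
|S1 ∪ S2| = 100 − 15 = 85.00.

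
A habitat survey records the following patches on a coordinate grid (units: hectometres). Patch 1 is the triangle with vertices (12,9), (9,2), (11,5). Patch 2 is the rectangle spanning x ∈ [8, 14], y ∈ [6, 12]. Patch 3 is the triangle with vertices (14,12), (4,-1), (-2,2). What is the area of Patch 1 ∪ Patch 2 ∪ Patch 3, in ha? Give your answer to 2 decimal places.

80.79

By inclusion–exclusion:
Individual areas: |Patch 1| = 2.5, |Patch 2| = 36, |Patch 3| = 54.
|Patch 1∩Patch 2| = 0.8036.
|Patch 1∩Patch 3| = 0.
|Patch 2∩Patch 3| = 10.9038.
|Patch 1∩Patch 2∩Patch 3| = 0.
|Patch 1 ∪ Patch 2 ∪ Patch 3| = 92.5 − 11.7074 + 0 = 80.79.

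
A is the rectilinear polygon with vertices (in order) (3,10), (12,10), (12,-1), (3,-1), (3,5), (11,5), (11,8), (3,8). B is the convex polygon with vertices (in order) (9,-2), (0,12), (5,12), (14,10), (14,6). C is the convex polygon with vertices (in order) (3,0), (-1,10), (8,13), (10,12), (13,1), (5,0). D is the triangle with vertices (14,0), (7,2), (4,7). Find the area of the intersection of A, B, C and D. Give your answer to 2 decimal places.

11.12

The intersection is the polygon with vertices (10.818,0.909), (7,2), (5.2,5), (6.857,5), (11.391,1.826).
By the shoelace formula its area is 11.12.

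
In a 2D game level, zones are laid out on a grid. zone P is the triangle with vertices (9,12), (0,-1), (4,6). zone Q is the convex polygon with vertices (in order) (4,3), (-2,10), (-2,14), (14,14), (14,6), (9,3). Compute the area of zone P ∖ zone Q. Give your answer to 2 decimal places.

1.51

|zone P| = 5.5, |zone P∩zone Q| = 3.9932.
|zone P ∖ zone Q| = |zone P| − |zone P∩zone Q| = 5.5 − 3.9932 = 1.51.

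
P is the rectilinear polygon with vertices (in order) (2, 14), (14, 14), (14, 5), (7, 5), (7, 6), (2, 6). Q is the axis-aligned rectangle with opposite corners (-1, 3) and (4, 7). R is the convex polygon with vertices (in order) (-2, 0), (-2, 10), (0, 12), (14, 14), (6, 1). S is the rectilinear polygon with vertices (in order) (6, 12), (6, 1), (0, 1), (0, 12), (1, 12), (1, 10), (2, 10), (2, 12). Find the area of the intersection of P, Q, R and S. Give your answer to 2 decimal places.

The intersection is the polygon with vertices (4,7), (4,6), (2,6), (2,7).
By the shoelace formula its area is 2.00.

2.00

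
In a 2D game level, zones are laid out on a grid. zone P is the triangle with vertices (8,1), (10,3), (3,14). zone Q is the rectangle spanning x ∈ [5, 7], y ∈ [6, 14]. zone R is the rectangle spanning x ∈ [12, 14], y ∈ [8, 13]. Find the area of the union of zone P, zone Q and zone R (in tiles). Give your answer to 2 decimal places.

38.94

By inclusion–exclusion:
Individual areas: |zone P| = 18, |zone Q| = 16, |zone R| = 10.
|zone P∩zone Q| = 5.0637.
|zone P∩zone R| = 0.
|zone Q∩zone R| = 0 (no overlap).
|zone P∩zone Q∩zone R| = 0.
|zone P ∪ zone Q ∪ zone R| = 44 − 5.0637 + 0 = 38.94.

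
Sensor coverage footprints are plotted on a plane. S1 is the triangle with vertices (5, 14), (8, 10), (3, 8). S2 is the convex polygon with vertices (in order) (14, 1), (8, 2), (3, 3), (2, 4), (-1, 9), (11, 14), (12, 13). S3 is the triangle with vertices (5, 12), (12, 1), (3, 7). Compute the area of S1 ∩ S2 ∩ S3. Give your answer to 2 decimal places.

4.91

The intersection is the polygon with vertices (3.476,8.191), (4.76,11.4), (5.252,11.605), (6.623,9.449).
By the shoelace formula its area is 4.91.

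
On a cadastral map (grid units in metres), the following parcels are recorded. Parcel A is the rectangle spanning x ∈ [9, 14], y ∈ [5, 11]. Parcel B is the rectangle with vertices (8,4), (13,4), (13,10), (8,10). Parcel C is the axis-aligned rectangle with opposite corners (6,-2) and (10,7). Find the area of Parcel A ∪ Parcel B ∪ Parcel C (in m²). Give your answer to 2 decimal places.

70.00

By inclusion–exclusion:
Individual areas: |Parcel A| = 30, |Parcel B| = 30, |Parcel C| = 36.
|Parcel A∩Parcel B|: x∈[9,13], y∈[5,10] → 4·5 = 20.
|Parcel A∩Parcel C|: x∈[9,10], y∈[5,7] → 1·2 = 2.
|Parcel B∩Parcel C|: x∈[8,10], y∈[4,7] → 2·3 = 6.
|Parcel A∩Parcel B∩Parcel C| = 2.
|Parcel A ∪ Parcel B ∪ Parcel C| = 96 − 28 + 2 = 70.00.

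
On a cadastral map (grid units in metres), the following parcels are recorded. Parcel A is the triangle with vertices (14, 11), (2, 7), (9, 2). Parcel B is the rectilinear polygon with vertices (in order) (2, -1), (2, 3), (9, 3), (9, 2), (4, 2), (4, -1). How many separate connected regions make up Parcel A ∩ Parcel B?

Parcel A ∩ Parcel B is a single connected region.

1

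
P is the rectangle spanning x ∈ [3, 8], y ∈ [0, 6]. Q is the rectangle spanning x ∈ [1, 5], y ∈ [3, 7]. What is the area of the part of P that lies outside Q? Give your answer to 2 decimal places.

24.00

|P∩Q|: x∈[3,5], y∈[3,6] → 2·3 = 6.
|P| = 30.
|P ∖ Q| = |P| − |P∩Q| = 30 − 6 = 24.00.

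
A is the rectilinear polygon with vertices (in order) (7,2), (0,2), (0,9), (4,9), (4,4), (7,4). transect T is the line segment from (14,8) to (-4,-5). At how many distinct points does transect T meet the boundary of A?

The segment meets the boundary at (5.692,2), (7,2.944).

2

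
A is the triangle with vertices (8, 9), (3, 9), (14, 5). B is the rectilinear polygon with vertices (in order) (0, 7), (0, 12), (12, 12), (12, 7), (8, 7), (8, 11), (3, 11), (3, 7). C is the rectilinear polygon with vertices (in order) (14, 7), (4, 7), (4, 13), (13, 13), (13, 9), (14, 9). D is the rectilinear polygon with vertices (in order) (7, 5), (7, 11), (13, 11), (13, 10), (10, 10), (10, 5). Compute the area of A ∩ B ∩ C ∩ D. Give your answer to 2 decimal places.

2.62

The intersection is the polygon with vertices (10,7.667), (10,7), (8.5,7), (8,7.182), (8,9).
By the shoelace formula its area is 2.62.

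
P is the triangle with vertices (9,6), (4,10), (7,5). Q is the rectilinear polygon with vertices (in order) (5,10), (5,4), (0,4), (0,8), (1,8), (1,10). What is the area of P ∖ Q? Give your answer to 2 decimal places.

|P| = 6.5, |P∩Q| = 0.4333.
|P ∖ Q| = |P| − |P∩Q| = 6.5 − 0.4333 = 6.07.

6.07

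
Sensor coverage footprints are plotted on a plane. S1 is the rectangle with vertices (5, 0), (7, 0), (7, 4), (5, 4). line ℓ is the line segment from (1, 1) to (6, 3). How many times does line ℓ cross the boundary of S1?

1

The segment meets the boundary at (5,2.6).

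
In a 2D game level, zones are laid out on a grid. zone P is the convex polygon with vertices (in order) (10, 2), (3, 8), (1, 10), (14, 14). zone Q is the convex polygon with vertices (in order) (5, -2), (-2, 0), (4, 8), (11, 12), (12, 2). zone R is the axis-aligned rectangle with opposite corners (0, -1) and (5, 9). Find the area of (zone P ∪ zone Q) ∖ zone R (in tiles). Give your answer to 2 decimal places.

101.10

|zone P ∪ zone Q| = 137.8763.
|(zone P ∪ zone Q) ∩ zone R| = 36.7728.
|(zone P ∪ zone Q) ∖ zone R| = 137.8763 − 36.7728 = 101.10.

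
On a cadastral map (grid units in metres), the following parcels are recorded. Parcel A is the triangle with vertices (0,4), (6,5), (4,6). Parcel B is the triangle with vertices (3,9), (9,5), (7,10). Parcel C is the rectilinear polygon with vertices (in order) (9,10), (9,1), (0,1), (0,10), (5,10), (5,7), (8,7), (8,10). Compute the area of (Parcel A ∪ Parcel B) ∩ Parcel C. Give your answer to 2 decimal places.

8.08

|Parcel A ∪ Parcel B| = 15.
|(Parcel A ∪ Parcel B) ∩ Parcel C| = 8.08.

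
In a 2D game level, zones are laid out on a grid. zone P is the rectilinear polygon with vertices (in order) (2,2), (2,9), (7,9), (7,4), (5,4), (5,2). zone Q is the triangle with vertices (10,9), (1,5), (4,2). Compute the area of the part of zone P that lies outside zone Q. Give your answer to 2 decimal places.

15.77

|zone P| = 31, |zone P∩zone Q| = 15.2302.
|zone P ∖ zone Q| = |zone P| − |zone P∩zone Q| = 31 − 15.2302 = 15.77.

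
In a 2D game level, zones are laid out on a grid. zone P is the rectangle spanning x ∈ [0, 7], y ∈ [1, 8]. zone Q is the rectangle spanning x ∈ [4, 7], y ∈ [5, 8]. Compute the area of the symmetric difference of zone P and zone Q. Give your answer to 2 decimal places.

40.00

|zone P∩zone Q|: x∈[4,7], y∈[5,8] → 3·3 = 9.
|zone P △ zone Q| = |zone P| + |zone Q| − 2·|zone P∩zone Q| = 49 + 9 − 18 = 40.00.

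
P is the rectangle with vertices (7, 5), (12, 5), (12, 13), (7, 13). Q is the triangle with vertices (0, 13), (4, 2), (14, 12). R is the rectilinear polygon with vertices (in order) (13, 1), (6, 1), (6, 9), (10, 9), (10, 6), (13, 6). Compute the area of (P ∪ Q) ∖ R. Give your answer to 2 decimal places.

72.39

|P ∪ Q| = 90.8929.
|(P ∪ Q) ∩ R| = 18.5.
|(P ∪ Q) ∖ R| = 90.8929 − 18.5 = 72.39.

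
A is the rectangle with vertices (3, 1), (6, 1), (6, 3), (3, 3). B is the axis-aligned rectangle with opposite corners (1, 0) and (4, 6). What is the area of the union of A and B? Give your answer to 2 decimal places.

22.00

By inclusion–exclusion:
Individual areas: |A| = 6, |B| = 18.
|A∩B|: x∈[3,4], y∈[1,3] → 1·2 = 2.
|A ∪ B| = 24 − 2 = 22.00.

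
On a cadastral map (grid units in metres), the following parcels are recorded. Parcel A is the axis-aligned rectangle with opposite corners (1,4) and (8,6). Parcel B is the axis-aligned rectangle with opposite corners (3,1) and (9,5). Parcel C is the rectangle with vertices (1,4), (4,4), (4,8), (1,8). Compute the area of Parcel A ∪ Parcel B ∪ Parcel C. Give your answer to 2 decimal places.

39.00

By inclusion–exclusion:
Individual areas: |Parcel A| = 14, |Parcel B| = 24, |Parcel C| = 12.
|Parcel A∩Parcel B|: x∈[3,8], y∈[4,5] → 5·1 = 5.
|Parcel A∩Parcel C|: x∈[1,4], y∈[4,6] → 3·2 = 6.
|Parcel B∩Parcel C|: x∈[3,4], y∈[4,5] → 1·1 = 1.
|Parcel A∩Parcel B∩Parcel C| = 1.
|Parcel A ∪ Parcel B ∪ Parcel C| = 50 − 12 + 1 = 39.00.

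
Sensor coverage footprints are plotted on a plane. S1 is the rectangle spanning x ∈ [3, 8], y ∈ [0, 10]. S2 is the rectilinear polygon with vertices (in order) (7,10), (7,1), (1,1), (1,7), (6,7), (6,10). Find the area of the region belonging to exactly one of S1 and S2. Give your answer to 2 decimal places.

|S1| = 50, |S2| = 39, |S1∩S2| = 27.
|S1 △ S2| = |S1| + |S2| − 2·|S1∩S2| = 50 + 39 − 54 = 35.00.

35.00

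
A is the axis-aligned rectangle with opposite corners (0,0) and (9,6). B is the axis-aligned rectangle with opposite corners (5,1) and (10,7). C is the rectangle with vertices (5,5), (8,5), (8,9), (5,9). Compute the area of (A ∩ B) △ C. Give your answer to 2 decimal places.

|A ∩ B| = 20.
|(A ∩ B) ∩ C| = 3.
|(A ∩ B) △ C| = 20 + 12 − 6 = 26.00.

26.00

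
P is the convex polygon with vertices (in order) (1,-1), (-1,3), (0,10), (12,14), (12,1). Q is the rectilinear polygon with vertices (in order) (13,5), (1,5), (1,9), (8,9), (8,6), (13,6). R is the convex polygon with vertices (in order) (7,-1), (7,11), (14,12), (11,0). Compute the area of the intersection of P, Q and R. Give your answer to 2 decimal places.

The intersection is the polygon with vertices (7,5), (7,9), (8,9), (8,6), (12,6), (12,5).
By the shoelace formula its area is 8.00.

8.00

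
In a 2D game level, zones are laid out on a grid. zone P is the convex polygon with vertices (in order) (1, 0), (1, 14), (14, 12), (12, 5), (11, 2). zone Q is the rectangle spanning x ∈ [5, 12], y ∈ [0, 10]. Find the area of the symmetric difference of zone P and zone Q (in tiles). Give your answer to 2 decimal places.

92.30

|zone P| = 138.5, |zone Q| = 70, |zone P∩zone Q| = 58.1.
|zone P △ zone Q| = |zone P| + |zone Q| − 2·|zone P∩zone Q| = 138.5 + 70 − 116.2 = 92.30.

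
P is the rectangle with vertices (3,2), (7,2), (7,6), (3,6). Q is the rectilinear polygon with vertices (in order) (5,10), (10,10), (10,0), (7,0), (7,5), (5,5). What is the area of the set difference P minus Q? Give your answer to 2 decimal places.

14.00

|P| = 16, |P∩Q| = 2.
|P ∖ Q| = |P| − |P∩Q| = 16 − 2 = 14.00.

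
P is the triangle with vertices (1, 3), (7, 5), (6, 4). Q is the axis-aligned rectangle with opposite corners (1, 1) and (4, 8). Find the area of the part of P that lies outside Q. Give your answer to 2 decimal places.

|P| = 2, |P∩Q| = 0.6.
|P ∖ Q| = |P| − |P∩Q| = 2 − 0.6 = 1.40.

1.40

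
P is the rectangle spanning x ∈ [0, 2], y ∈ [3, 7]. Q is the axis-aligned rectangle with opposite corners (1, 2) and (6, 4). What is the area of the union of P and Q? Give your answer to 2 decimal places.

By inclusion–exclusion:
Individual areas: |P| = 8, |Q| = 10.
|P∩Q|: x∈[1,2], y∈[3,4] → 1·1 = 1.
|P ∪ Q| = 18 − 1 = 17.00.

17.00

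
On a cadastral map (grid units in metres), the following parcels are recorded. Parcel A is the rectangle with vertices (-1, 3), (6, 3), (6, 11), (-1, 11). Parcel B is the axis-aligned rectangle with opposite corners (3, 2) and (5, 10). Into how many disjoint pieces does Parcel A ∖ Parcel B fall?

Parcel A ∖ Parcel B is a single connected region.

1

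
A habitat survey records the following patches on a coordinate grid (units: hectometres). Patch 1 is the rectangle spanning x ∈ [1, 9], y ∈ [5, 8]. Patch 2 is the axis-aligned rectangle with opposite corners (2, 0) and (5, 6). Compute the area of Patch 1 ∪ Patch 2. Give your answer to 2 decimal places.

By inclusion–exclusion:
Individual areas: |Patch 1| = 24, |Patch 2| = 18.
|Patch 1∩Patch 2|: x∈[2,5], y∈[5,6] → 3·1 = 3.
|Patch 1 ∪ Patch 2| = 42 − 3 = 39.00.

39.00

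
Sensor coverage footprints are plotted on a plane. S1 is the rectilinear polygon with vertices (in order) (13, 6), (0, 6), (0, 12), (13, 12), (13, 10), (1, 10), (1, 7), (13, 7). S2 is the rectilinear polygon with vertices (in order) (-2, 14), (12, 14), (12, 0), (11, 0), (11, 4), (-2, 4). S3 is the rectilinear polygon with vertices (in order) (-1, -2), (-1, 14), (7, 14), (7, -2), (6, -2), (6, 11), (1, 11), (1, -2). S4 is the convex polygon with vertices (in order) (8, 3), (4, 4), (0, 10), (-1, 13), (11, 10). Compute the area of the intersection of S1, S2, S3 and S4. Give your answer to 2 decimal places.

8.75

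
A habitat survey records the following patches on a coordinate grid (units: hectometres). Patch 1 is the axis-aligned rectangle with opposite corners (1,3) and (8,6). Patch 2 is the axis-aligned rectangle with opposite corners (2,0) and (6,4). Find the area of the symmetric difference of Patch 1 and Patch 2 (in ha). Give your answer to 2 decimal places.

|Patch 1∩Patch 2|: x∈[2,6], y∈[3,4] → 4·1 = 4.
|Patch 1 △ Patch 2| = |Patch 1| + |Patch 2| − 2·|Patch 1∩Patch 2| = 21 + 16 − 8 = 29.00.

29.00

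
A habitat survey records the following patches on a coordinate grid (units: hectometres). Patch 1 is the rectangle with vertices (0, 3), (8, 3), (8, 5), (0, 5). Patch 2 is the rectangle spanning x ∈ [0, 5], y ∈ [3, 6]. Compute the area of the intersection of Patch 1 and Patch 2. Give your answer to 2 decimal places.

|Patch 1∩Patch 2|: x∈[0,5], y∈[3,5] → 5·2 = 10.

10.00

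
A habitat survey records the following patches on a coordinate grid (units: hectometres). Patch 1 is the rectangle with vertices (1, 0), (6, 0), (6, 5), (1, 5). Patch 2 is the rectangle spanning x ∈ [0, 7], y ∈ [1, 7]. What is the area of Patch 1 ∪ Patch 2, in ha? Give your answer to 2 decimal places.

By inclusion–exclusion:
Individual areas: |Patch 1| = 25, |Patch 2| = 42.
|Patch 1∩Patch 2|: x∈[1,6], y∈[1,5] → 5·4 = 20.
|Patch 1 ∪ Patch 2| = 67 − 20 = 47.00.

47.00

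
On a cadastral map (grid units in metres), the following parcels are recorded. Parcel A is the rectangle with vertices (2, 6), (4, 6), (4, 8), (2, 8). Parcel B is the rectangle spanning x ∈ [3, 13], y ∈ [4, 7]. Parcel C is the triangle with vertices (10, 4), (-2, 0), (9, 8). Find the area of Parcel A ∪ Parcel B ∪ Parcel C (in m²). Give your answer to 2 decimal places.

By inclusion–exclusion:
Individual areas: |Parcel A| = 4, |Parcel B| = 30, |Parcel C| = 26.
|Parcel A∩Parcel B|: x∈[3,4], y∈[6,7] → 1·1 = 1.
|Parcel A∩Parcel C| = 0.
|Parcel B∩Parcel C| = 12.1875.
|Parcel A∩Parcel B∩Parcel C| = 0.
|Parcel A ∪ Parcel B ∪ Parcel C| = 60 − 13.1875 + 0 = 46.81.

46.81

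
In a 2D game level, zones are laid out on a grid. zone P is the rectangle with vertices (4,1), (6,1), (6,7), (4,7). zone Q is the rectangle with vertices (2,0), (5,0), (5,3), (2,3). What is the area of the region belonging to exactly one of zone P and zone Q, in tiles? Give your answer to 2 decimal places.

17.00

|zone P∩zone Q|: x∈[4,5], y∈[1,3] → 1·2 = 2.
|zone P △ zone Q| = |zone P| + |zone Q| − 2·|zone P∩zone Q| = 12 + 9 − 4 = 17.00.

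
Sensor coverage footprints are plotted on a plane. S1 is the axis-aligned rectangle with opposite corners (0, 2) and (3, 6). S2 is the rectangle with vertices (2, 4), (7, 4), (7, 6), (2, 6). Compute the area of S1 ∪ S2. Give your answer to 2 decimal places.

By inclusion–exclusion:
Individual areas: |S1| = 12, |S2| = 10.
|S1∩S2|: x∈[2,3], y∈[4,6] → 1·2 = 2.
|S1 ∪ S2| = 22 − 2 = 20.00.

20.00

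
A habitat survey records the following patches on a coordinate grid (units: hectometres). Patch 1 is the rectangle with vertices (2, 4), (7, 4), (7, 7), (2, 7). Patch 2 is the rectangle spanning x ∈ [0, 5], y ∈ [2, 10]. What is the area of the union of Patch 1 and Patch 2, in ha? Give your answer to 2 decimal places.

46.00

By inclusion–exclusion:
Individual areas: |Patch 1| = 15, |Patch 2| = 40.
|Patch 1∩Patch 2|: x∈[2,5], y∈[4,7] → 3·3 = 9.
|Patch 1 ∪ Patch 2| = 55 − 9 = 46.00.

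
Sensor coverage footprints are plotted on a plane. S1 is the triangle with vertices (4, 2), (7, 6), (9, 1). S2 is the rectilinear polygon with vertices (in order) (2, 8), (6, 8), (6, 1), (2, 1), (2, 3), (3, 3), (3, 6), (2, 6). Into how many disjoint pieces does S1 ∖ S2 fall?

1

S1 ∖ S2 is a single connected region.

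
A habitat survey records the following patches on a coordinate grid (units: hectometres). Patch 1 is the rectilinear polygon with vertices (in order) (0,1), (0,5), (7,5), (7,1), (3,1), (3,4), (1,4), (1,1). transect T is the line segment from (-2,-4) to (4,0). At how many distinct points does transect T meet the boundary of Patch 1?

The segment lies entirely outside Patch 1 and never meets its boundary.

0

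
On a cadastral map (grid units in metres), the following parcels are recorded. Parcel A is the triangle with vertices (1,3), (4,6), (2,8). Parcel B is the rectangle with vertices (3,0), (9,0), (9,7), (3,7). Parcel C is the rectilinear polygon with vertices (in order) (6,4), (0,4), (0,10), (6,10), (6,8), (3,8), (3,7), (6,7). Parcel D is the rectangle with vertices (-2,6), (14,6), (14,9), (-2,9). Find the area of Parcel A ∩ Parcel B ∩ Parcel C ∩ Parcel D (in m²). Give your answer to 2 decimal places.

The intersection is the polygon with vertices (3,7), (4,6), (3,6).
By the shoelace formula its area is 0.50.

0.50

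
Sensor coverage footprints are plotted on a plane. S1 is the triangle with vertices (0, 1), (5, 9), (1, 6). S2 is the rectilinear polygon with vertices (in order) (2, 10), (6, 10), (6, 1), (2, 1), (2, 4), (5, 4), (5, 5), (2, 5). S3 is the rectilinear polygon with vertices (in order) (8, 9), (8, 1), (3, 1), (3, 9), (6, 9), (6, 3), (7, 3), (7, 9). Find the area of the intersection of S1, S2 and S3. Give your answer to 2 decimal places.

The intersection is the polygon with vertices (3,5.8), (3,7.5), (5,9).
By the shoelace formula its area is 1.70.

1.70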